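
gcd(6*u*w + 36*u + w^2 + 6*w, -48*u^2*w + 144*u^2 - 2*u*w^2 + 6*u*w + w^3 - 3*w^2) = 6*u + w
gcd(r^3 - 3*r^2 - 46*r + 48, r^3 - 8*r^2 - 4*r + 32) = r - 8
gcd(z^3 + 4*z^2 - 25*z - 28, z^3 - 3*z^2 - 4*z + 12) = 1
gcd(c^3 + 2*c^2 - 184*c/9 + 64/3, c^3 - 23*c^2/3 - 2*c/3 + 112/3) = c - 8/3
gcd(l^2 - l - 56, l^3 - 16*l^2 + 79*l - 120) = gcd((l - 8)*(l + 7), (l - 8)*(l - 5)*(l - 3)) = l - 8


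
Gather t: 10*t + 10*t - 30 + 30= 20*t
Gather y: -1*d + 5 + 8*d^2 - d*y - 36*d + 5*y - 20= 8*d^2 - 37*d + y*(5 - d) - 15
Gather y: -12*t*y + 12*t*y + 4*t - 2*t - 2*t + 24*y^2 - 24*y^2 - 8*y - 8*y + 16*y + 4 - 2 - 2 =0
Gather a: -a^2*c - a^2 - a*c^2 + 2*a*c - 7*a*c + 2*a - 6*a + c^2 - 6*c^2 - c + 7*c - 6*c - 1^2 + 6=a^2*(-c - 1) + a*(-c^2 - 5*c - 4) - 5*c^2 + 5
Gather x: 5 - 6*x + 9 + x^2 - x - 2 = x^2 - 7*x + 12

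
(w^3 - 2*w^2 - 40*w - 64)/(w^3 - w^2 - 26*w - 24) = (w^2 - 6*w - 16)/(w^2 - 5*w - 6)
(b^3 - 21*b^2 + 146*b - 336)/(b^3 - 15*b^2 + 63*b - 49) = (b^2 - 14*b + 48)/(b^2 - 8*b + 7)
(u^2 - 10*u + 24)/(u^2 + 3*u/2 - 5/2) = 2*(u^2 - 10*u + 24)/(2*u^2 + 3*u - 5)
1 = 1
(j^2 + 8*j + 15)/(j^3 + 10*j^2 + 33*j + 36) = (j + 5)/(j^2 + 7*j + 12)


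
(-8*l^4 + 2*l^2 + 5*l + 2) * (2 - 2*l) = 16*l^5 - 16*l^4 - 4*l^3 - 6*l^2 + 6*l + 4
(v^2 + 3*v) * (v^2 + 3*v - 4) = v^4 + 6*v^3 + 5*v^2 - 12*v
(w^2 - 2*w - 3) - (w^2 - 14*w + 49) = 12*w - 52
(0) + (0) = 0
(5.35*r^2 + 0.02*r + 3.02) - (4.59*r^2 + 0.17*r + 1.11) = 0.76*r^2 - 0.15*r + 1.91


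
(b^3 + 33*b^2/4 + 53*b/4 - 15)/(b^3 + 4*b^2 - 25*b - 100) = (b - 3/4)/(b - 5)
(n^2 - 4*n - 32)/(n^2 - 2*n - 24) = (n - 8)/(n - 6)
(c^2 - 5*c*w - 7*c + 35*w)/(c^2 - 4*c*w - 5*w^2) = (c - 7)/(c + w)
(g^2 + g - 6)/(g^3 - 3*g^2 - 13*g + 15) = (g - 2)/(g^2 - 6*g + 5)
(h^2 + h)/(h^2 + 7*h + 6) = h/(h + 6)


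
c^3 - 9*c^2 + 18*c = c*(c - 6)*(c - 3)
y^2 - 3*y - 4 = (y - 4)*(y + 1)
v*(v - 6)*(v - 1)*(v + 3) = v^4 - 4*v^3 - 15*v^2 + 18*v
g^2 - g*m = g*(g - m)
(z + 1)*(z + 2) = z^2 + 3*z + 2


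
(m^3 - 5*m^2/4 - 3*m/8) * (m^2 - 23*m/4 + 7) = m^5 - 7*m^4 + 221*m^3/16 - 211*m^2/32 - 21*m/8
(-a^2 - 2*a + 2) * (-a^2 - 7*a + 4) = a^4 + 9*a^3 + 8*a^2 - 22*a + 8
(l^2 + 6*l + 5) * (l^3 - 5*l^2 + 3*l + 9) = l^5 + l^4 - 22*l^3 + 2*l^2 + 69*l + 45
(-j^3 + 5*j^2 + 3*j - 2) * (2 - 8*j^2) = 8*j^5 - 40*j^4 - 26*j^3 + 26*j^2 + 6*j - 4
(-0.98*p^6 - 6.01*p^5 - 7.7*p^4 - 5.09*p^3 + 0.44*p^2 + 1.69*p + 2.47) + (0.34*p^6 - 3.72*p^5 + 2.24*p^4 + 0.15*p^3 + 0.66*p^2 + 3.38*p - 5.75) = -0.64*p^6 - 9.73*p^5 - 5.46*p^4 - 4.94*p^3 + 1.1*p^2 + 5.07*p - 3.28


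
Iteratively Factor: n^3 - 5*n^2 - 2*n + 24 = (n + 2)*(n^2 - 7*n + 12) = (n - 4)*(n + 2)*(n - 3)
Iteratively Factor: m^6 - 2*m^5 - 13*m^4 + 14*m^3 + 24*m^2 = (m)*(m^5 - 2*m^4 - 13*m^3 + 14*m^2 + 24*m) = m*(m - 4)*(m^4 + 2*m^3 - 5*m^2 - 6*m) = m*(m - 4)*(m + 3)*(m^3 - m^2 - 2*m) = m*(m - 4)*(m - 2)*(m + 3)*(m^2 + m) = m^2*(m - 4)*(m - 2)*(m + 3)*(m + 1)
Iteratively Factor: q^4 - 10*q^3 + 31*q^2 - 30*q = (q - 3)*(q^3 - 7*q^2 + 10*q) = q*(q - 3)*(q^2 - 7*q + 10) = q*(q - 3)*(q - 2)*(q - 5)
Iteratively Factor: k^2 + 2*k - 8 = (k + 4)*(k - 2)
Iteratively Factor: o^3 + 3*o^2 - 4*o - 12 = (o - 2)*(o^2 + 5*o + 6) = (o - 2)*(o + 3)*(o + 2)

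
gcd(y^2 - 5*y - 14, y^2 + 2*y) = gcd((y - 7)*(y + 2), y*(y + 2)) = y + 2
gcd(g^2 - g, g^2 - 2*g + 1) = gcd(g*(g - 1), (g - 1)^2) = g - 1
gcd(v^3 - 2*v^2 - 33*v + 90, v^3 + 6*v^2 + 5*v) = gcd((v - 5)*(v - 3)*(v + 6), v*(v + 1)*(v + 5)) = 1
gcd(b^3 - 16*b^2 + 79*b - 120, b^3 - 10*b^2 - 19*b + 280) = b - 8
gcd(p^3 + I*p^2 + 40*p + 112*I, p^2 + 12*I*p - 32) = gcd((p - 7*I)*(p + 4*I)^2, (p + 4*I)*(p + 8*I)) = p + 4*I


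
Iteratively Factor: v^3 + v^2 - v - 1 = (v + 1)*(v^2 - 1) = (v + 1)^2*(v - 1)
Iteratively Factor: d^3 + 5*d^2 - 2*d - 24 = (d - 2)*(d^2 + 7*d + 12) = (d - 2)*(d + 4)*(d + 3)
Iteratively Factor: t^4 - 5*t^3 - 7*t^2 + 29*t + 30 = (t - 5)*(t^3 - 7*t - 6) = (t - 5)*(t + 2)*(t^2 - 2*t - 3) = (t - 5)*(t + 1)*(t + 2)*(t - 3)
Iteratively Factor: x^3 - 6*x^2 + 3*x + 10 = (x - 2)*(x^2 - 4*x - 5) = (x - 2)*(x + 1)*(x - 5)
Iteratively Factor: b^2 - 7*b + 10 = (b - 5)*(b - 2)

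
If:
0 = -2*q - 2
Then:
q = -1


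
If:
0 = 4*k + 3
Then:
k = -3/4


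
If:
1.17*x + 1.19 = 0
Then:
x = -1.02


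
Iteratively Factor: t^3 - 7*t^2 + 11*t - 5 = (t - 1)*(t^2 - 6*t + 5) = (t - 5)*(t - 1)*(t - 1)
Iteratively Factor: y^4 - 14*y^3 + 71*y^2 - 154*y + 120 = (y - 4)*(y^3 - 10*y^2 + 31*y - 30) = (y - 5)*(y - 4)*(y^2 - 5*y + 6) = (y - 5)*(y - 4)*(y - 3)*(y - 2)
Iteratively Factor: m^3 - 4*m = (m)*(m^2 - 4) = m*(m + 2)*(m - 2)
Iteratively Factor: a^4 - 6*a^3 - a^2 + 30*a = (a - 3)*(a^3 - 3*a^2 - 10*a) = (a - 3)*(a + 2)*(a^2 - 5*a) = (a - 5)*(a - 3)*(a + 2)*(a)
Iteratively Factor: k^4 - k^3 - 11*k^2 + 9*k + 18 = (k + 1)*(k^3 - 2*k^2 - 9*k + 18) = (k - 2)*(k + 1)*(k^2 - 9) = (k - 3)*(k - 2)*(k + 1)*(k + 3)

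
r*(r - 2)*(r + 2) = r^3 - 4*r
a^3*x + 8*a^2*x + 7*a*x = a*(a + 7)*(a*x + x)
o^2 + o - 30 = (o - 5)*(o + 6)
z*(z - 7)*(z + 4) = z^3 - 3*z^2 - 28*z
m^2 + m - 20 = (m - 4)*(m + 5)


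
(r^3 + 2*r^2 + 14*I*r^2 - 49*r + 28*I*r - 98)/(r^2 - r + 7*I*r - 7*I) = (r^2 + r*(2 + 7*I) + 14*I)/(r - 1)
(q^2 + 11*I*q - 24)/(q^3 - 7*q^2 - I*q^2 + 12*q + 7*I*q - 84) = (q + 8*I)/(q^2 - q*(7 + 4*I) + 28*I)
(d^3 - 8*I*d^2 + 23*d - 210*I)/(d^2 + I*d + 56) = (d^2 - I*d + 30)/(d + 8*I)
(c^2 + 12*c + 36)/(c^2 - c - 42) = (c + 6)/(c - 7)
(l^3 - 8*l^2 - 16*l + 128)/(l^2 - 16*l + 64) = (l^2 - 16)/(l - 8)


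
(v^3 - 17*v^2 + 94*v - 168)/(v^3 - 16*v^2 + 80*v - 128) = (v^2 - 13*v + 42)/(v^2 - 12*v + 32)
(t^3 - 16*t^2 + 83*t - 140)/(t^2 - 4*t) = t - 12 + 35/t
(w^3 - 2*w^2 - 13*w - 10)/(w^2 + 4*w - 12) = (w^3 - 2*w^2 - 13*w - 10)/(w^2 + 4*w - 12)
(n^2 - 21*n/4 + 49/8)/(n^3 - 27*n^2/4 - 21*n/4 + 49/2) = (n - 7/2)/(n^2 - 5*n - 14)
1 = 1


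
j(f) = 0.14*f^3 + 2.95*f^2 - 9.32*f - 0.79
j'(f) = 0.42*f^2 + 5.9*f - 9.32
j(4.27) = 24.10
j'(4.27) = 23.53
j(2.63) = -2.35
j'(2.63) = 9.10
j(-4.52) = 88.68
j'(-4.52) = -27.41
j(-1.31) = 16.17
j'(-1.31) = -16.33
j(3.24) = 4.74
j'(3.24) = 14.20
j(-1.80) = 24.73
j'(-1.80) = -18.58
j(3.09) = 2.71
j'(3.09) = 12.92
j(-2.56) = 40.05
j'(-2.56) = -21.67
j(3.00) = 1.58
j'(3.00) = 12.16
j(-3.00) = 49.94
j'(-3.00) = -23.24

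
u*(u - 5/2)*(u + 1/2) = u^3 - 2*u^2 - 5*u/4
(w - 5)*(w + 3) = w^2 - 2*w - 15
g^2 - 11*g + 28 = (g - 7)*(g - 4)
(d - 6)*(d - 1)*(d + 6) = d^3 - d^2 - 36*d + 36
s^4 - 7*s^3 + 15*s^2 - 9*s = s*(s - 3)^2*(s - 1)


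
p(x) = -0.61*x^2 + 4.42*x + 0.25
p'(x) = 4.42 - 1.22*x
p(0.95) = 3.90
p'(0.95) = 3.26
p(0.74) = 3.19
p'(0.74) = 3.52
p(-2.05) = -11.37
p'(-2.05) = 6.92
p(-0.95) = -4.50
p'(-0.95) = 5.58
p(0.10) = 0.69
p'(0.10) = 4.30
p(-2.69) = -16.05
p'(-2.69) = 7.70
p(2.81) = 7.85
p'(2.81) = 0.99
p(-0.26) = -0.94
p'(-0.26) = 4.74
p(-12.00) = -140.63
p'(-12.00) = 19.06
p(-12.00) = -140.63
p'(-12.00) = 19.06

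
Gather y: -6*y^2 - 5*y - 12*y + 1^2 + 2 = -6*y^2 - 17*y + 3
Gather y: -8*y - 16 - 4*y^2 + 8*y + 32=16 - 4*y^2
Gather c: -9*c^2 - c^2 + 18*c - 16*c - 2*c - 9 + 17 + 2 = 10 - 10*c^2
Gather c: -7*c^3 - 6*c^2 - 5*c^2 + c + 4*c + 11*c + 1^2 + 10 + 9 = -7*c^3 - 11*c^2 + 16*c + 20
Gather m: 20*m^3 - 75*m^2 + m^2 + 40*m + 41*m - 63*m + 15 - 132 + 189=20*m^3 - 74*m^2 + 18*m + 72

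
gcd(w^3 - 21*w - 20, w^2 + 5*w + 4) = w^2 + 5*w + 4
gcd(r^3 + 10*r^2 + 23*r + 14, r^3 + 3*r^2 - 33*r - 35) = r^2 + 8*r + 7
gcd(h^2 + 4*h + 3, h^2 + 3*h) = h + 3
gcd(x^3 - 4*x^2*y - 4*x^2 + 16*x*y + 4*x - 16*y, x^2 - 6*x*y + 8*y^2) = x - 4*y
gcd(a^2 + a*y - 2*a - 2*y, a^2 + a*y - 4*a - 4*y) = a + y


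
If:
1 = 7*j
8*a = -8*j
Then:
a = -1/7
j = 1/7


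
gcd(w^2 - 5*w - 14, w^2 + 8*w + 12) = w + 2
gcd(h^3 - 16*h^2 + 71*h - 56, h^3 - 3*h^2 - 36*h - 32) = h - 8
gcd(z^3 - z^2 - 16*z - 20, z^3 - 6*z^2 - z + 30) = z^2 - 3*z - 10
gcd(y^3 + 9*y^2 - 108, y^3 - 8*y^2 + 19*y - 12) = y - 3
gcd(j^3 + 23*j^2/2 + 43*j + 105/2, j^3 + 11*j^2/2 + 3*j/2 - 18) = j + 3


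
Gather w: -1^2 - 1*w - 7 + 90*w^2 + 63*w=90*w^2 + 62*w - 8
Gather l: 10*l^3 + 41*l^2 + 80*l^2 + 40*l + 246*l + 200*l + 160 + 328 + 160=10*l^3 + 121*l^2 + 486*l + 648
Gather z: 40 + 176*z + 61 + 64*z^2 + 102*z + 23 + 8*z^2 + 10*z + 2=72*z^2 + 288*z + 126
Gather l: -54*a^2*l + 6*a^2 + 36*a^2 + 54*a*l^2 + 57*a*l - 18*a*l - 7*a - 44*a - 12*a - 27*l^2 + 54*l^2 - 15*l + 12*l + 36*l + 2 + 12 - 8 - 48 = 42*a^2 - 63*a + l^2*(54*a + 27) + l*(-54*a^2 + 39*a + 33) - 42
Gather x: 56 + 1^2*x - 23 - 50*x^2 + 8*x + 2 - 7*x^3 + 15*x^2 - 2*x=-7*x^3 - 35*x^2 + 7*x + 35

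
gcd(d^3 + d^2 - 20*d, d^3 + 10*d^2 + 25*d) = d^2 + 5*d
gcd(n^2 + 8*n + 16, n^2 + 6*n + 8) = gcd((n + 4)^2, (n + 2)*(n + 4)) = n + 4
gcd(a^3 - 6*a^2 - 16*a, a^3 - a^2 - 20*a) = a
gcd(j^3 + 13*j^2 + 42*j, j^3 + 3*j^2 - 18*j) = j^2 + 6*j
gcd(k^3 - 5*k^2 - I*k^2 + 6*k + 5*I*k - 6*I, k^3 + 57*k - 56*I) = k - I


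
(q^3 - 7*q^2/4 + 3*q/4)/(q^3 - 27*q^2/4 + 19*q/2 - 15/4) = q/(q - 5)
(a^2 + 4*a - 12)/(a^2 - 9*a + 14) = (a + 6)/(a - 7)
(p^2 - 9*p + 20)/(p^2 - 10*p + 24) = (p - 5)/(p - 6)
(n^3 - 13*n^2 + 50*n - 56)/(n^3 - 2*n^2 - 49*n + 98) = (n - 4)/(n + 7)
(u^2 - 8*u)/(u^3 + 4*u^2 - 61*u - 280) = u/(u^2 + 12*u + 35)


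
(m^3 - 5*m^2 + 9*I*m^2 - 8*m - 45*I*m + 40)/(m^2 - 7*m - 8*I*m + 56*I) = (m^3 + m^2*(-5 + 9*I) - m*(8 + 45*I) + 40)/(m^2 - m*(7 + 8*I) + 56*I)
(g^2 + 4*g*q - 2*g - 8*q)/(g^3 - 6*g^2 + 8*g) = (g + 4*q)/(g*(g - 4))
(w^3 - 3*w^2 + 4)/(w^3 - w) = (w^2 - 4*w + 4)/(w*(w - 1))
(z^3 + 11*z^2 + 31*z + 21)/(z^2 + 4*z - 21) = (z^2 + 4*z + 3)/(z - 3)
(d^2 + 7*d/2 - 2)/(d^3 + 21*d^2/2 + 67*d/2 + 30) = (2*d - 1)/(2*d^2 + 13*d + 15)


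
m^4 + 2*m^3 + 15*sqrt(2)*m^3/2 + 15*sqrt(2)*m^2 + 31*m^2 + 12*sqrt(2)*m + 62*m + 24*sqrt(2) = (m + 2)*(m + sqrt(2)/2)*(m + 3*sqrt(2))*(m + 4*sqrt(2))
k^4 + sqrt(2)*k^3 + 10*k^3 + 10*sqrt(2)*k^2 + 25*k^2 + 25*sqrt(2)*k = k*(k + 5)^2*(k + sqrt(2))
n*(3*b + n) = 3*b*n + n^2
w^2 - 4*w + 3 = (w - 3)*(w - 1)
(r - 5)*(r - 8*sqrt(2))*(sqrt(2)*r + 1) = sqrt(2)*r^3 - 15*r^2 - 5*sqrt(2)*r^2 - 8*sqrt(2)*r + 75*r + 40*sqrt(2)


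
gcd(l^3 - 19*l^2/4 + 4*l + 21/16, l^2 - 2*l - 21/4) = l - 7/2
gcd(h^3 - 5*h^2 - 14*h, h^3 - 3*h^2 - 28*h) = h^2 - 7*h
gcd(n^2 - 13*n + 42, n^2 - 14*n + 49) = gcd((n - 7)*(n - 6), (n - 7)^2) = n - 7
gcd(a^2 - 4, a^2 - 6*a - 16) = a + 2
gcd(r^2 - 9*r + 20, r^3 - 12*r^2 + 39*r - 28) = r - 4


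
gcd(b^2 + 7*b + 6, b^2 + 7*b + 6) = b^2 + 7*b + 6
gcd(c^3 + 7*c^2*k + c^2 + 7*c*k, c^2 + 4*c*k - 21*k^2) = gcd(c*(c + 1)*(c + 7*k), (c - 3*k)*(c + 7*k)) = c + 7*k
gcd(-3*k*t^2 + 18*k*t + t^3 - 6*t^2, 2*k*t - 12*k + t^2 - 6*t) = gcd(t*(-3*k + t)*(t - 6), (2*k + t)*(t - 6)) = t - 6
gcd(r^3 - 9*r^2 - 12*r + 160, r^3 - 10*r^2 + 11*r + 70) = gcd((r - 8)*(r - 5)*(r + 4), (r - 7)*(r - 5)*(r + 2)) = r - 5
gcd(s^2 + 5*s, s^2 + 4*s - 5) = s + 5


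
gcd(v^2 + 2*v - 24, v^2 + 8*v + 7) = 1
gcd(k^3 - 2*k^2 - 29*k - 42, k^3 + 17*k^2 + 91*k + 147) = k + 3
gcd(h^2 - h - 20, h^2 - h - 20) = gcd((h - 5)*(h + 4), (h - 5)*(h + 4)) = h^2 - h - 20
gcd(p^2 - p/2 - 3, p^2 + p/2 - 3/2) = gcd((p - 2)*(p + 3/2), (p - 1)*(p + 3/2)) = p + 3/2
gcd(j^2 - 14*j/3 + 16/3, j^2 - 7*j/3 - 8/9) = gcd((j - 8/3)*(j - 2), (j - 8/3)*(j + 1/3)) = j - 8/3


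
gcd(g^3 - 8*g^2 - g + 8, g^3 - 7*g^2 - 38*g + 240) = g - 8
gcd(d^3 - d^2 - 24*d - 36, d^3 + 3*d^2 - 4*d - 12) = d^2 + 5*d + 6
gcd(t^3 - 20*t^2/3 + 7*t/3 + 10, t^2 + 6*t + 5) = t + 1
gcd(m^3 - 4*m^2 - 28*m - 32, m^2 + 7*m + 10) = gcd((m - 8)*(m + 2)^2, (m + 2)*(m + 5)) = m + 2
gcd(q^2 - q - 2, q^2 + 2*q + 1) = q + 1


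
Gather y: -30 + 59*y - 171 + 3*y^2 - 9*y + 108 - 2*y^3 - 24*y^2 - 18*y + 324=-2*y^3 - 21*y^2 + 32*y + 231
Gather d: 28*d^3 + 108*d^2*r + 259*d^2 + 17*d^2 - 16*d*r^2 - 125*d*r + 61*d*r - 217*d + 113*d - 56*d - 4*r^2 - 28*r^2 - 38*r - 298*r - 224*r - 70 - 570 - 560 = 28*d^3 + d^2*(108*r + 276) + d*(-16*r^2 - 64*r - 160) - 32*r^2 - 560*r - 1200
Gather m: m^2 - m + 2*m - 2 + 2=m^2 + m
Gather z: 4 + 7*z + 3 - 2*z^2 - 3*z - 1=-2*z^2 + 4*z + 6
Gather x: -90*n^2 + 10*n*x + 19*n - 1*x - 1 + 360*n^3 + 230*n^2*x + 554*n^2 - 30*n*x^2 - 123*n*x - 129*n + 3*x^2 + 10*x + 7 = 360*n^3 + 464*n^2 - 110*n + x^2*(3 - 30*n) + x*(230*n^2 - 113*n + 9) + 6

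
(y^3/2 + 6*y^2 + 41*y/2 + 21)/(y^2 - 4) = (y^2 + 10*y + 21)/(2*(y - 2))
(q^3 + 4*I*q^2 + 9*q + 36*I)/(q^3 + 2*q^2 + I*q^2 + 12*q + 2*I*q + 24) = (q + 3*I)/(q + 2)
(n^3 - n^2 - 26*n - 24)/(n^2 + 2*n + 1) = (n^2 - 2*n - 24)/(n + 1)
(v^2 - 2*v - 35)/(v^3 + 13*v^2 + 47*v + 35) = (v - 7)/(v^2 + 8*v + 7)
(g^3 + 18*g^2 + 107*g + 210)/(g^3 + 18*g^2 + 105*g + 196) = (g^2 + 11*g + 30)/(g^2 + 11*g + 28)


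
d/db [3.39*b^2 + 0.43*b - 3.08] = 6.78*b + 0.43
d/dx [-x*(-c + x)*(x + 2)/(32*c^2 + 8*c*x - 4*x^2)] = (-2*x*(c - x)^2*(x + 2) + (8*c^2 + 2*c*x - x^2)*(x*(c - x) - x*(x + 2) + (c - x)*(x + 2)))/(4*(8*c^2 + 2*c*x - x^2)^2)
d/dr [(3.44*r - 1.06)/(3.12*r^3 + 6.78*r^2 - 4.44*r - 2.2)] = (-21.4656*r^3 - 13.4016*r^2 + 14.3736*r - 12.2744)/(9.7344*r^6 + 42.3072*r^5 + 18.2628*r^4 - 73.9344*r^3 - 10.1184*r^2 + 19.536*r + 4.84)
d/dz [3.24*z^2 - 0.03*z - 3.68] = 6.48*z - 0.03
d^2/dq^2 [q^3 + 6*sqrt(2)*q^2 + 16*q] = 6*q + 12*sqrt(2)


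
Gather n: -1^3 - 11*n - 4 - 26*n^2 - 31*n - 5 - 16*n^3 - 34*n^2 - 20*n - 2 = -16*n^3 - 60*n^2 - 62*n - 12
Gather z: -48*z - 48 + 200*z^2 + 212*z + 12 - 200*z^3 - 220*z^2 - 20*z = -200*z^3 - 20*z^2 + 144*z - 36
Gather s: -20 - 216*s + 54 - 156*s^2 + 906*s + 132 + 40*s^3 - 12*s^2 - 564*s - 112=40*s^3 - 168*s^2 + 126*s + 54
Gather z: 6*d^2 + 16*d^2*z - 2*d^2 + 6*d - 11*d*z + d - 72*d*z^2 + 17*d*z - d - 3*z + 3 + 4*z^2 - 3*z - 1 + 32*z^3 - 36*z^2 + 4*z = 4*d^2 + 6*d + 32*z^3 + z^2*(-72*d - 32) + z*(16*d^2 + 6*d - 2) + 2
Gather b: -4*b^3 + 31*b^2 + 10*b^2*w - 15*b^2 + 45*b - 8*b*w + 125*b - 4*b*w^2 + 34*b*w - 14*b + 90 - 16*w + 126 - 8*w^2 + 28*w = -4*b^3 + b^2*(10*w + 16) + b*(-4*w^2 + 26*w + 156) - 8*w^2 + 12*w + 216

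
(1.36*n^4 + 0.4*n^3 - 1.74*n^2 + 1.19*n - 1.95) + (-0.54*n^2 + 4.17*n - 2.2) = 1.36*n^4 + 0.4*n^3 - 2.28*n^2 + 5.36*n - 4.15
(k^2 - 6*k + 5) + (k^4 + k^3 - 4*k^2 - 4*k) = k^4 + k^3 - 3*k^2 - 10*k + 5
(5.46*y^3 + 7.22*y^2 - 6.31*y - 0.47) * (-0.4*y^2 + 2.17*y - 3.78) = -2.184*y^5 + 8.9602*y^4 - 2.4474*y^3 - 40.7963*y^2 + 22.8319*y + 1.7766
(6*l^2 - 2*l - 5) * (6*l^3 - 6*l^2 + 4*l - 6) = 36*l^5 - 48*l^4 + 6*l^3 - 14*l^2 - 8*l + 30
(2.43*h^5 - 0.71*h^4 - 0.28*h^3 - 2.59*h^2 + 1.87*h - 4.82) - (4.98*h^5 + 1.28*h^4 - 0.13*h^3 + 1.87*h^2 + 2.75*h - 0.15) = -2.55*h^5 - 1.99*h^4 - 0.15*h^3 - 4.46*h^2 - 0.88*h - 4.67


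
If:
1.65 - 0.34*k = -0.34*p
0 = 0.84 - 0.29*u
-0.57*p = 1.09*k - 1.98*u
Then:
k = 5.12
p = 0.27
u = 2.90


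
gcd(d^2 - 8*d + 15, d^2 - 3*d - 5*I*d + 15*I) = d - 3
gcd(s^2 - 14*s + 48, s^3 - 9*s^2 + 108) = s - 6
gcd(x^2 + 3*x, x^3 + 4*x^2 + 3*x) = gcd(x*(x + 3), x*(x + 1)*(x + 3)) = x^2 + 3*x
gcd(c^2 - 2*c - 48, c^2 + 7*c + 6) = c + 6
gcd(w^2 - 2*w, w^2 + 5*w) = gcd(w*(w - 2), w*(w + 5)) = w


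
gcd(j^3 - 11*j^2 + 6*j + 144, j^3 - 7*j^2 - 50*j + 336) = j^2 - 14*j + 48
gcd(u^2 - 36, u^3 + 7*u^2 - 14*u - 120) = u + 6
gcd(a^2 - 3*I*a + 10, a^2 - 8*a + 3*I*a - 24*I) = 1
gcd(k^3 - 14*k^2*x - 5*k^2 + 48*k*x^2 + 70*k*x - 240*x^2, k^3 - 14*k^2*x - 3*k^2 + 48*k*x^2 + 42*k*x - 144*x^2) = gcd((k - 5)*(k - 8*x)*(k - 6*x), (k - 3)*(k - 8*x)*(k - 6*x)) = k^2 - 14*k*x + 48*x^2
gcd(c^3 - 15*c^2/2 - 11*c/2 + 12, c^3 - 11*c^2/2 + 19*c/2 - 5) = c - 1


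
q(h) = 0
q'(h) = 0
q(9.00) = 0.00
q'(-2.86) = 0.00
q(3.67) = 0.00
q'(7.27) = 0.00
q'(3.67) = 0.00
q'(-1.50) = 0.00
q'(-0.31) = 0.00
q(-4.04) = 0.00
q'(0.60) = 0.00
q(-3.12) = 0.00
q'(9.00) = 0.00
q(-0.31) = 0.00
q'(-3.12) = 0.00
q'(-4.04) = 0.00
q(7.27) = 0.00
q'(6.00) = 0.00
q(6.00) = 0.00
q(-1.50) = 0.00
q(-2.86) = 0.00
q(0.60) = 0.00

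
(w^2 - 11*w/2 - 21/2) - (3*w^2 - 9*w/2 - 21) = -2*w^2 - w + 21/2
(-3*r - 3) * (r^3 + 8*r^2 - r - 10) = -3*r^4 - 27*r^3 - 21*r^2 + 33*r + 30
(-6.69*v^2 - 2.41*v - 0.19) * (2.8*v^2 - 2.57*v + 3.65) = -18.732*v^4 + 10.4453*v^3 - 18.7568*v^2 - 8.3082*v - 0.6935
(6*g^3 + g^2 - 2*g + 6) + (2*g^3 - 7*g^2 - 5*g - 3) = 8*g^3 - 6*g^2 - 7*g + 3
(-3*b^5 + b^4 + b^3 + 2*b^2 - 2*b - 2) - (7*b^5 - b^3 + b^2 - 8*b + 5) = -10*b^5 + b^4 + 2*b^3 + b^2 + 6*b - 7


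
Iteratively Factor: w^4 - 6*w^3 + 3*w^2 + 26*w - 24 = (w + 2)*(w^3 - 8*w^2 + 19*w - 12) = (w - 3)*(w + 2)*(w^2 - 5*w + 4) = (w - 3)*(w - 1)*(w + 2)*(w - 4)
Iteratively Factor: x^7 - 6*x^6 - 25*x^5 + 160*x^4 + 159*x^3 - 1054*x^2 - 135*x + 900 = (x - 5)*(x^6 - x^5 - 30*x^4 + 10*x^3 + 209*x^2 - 9*x - 180) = (x - 5)*(x + 3)*(x^5 - 4*x^4 - 18*x^3 + 64*x^2 + 17*x - 60) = (x - 5)*(x - 1)*(x + 3)*(x^4 - 3*x^3 - 21*x^2 + 43*x + 60) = (x - 5)*(x - 3)*(x - 1)*(x + 3)*(x^3 - 21*x - 20) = (x - 5)*(x - 3)*(x - 1)*(x + 1)*(x + 3)*(x^2 - x - 20) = (x - 5)^2*(x - 3)*(x - 1)*(x + 1)*(x + 3)*(x + 4)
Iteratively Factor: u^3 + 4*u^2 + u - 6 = (u + 3)*(u^2 + u - 2) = (u - 1)*(u + 3)*(u + 2)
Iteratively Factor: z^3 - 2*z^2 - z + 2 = (z - 1)*(z^2 - z - 2) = (z - 1)*(z + 1)*(z - 2)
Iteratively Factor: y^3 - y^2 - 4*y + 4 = (y + 2)*(y^2 - 3*y + 2) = (y - 1)*(y + 2)*(y - 2)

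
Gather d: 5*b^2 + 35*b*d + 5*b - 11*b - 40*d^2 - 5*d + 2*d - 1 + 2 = 5*b^2 - 6*b - 40*d^2 + d*(35*b - 3) + 1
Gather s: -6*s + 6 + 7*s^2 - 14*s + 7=7*s^2 - 20*s + 13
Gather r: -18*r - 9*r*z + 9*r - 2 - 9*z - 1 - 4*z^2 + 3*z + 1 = r*(-9*z - 9) - 4*z^2 - 6*z - 2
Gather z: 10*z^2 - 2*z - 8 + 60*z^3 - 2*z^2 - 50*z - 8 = 60*z^3 + 8*z^2 - 52*z - 16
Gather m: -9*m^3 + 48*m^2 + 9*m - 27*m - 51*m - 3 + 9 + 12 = -9*m^3 + 48*m^2 - 69*m + 18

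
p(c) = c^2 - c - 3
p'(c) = 2*c - 1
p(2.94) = 2.70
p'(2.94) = 4.88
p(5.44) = 21.15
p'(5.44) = 9.88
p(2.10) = -0.69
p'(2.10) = 3.20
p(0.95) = -3.05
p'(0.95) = 0.90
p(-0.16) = -2.81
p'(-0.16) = -1.32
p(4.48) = 12.59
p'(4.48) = 7.96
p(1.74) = -1.71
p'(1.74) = 2.48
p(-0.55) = -2.15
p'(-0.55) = -2.10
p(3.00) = 3.00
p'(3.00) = 5.00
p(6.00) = 27.00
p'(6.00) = 11.00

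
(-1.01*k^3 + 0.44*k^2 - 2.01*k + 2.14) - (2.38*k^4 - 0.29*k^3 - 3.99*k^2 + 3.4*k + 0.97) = -2.38*k^4 - 0.72*k^3 + 4.43*k^2 - 5.41*k + 1.17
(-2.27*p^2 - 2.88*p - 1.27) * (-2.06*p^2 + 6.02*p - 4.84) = 4.6762*p^4 - 7.7326*p^3 - 3.7346*p^2 + 6.2938*p + 6.1468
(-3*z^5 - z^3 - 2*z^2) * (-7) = 21*z^5 + 7*z^3 + 14*z^2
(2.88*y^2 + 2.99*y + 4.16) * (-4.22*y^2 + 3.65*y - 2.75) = -12.1536*y^4 - 2.1058*y^3 - 14.5617*y^2 + 6.9615*y - 11.44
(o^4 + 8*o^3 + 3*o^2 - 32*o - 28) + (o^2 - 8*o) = o^4 + 8*o^3 + 4*o^2 - 40*o - 28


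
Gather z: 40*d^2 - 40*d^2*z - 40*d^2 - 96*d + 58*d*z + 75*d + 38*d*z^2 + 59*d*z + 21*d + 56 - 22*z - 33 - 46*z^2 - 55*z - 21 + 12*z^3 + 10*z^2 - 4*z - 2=12*z^3 + z^2*(38*d - 36) + z*(-40*d^2 + 117*d - 81)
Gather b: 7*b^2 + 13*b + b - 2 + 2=7*b^2 + 14*b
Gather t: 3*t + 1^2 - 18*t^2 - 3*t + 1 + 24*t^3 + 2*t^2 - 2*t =24*t^3 - 16*t^2 - 2*t + 2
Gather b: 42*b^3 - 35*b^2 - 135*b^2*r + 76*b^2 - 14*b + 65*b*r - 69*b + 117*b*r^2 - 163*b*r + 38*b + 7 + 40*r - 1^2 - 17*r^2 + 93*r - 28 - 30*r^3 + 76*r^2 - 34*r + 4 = 42*b^3 + b^2*(41 - 135*r) + b*(117*r^2 - 98*r - 45) - 30*r^3 + 59*r^2 + 99*r - 18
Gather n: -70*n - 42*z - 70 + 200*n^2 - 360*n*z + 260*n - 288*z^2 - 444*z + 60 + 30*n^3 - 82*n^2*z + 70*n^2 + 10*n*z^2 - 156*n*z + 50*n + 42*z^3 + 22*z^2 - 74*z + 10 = 30*n^3 + n^2*(270 - 82*z) + n*(10*z^2 - 516*z + 240) + 42*z^3 - 266*z^2 - 560*z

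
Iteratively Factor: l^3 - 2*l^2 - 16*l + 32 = (l - 2)*(l^2 - 16) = (l - 4)*(l - 2)*(l + 4)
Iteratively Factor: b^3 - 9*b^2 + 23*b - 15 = (b - 1)*(b^2 - 8*b + 15) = (b - 3)*(b - 1)*(b - 5)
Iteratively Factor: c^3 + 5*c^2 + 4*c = (c)*(c^2 + 5*c + 4) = c*(c + 4)*(c + 1)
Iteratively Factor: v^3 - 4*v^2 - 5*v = (v - 5)*(v^2 + v) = v*(v - 5)*(v + 1)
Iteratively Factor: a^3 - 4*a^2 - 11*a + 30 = (a - 5)*(a^2 + a - 6) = (a - 5)*(a - 2)*(a + 3)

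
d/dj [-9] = 0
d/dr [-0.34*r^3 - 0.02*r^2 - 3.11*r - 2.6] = -1.02*r^2 - 0.04*r - 3.11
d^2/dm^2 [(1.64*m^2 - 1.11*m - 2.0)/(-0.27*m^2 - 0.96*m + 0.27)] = (-1.11022302462516e-16*m^4 + 1.012014*m^3 + 0.157464*m^2 + 3.595914*m + 4.314312)/(0.019683*m^6 + 0.209952*m^5 + 0.687447*m^4 + 0.464832*m^3 - 0.687447*m^2 + 0.209952*m - 0.019683)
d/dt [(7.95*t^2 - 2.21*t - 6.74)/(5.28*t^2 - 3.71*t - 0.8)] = (-17.8257*t^2 + 58.4544*t - 23.2374)/(27.8784*t^4 - 39.1776*t^3 + 5.3161*t^2 + 5.936*t + 0.64)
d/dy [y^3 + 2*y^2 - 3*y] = 3*y^2 + 4*y - 3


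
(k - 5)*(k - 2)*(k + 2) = k^3 - 5*k^2 - 4*k + 20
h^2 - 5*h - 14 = (h - 7)*(h + 2)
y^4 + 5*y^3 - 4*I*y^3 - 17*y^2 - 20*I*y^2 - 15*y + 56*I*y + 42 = (y - 2)*(y + 7)*(y - 3*I)*(y - I)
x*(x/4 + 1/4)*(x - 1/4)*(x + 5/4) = x^4/4 + x^3/2 + 11*x^2/64 - 5*x/64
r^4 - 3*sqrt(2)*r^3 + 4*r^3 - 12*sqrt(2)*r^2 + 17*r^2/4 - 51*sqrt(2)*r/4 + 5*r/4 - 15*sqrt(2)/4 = (r + 1/2)*(r + 1)*(r + 5/2)*(r - 3*sqrt(2))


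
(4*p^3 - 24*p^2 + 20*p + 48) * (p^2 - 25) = 4*p^5 - 24*p^4 - 80*p^3 + 648*p^2 - 500*p - 1200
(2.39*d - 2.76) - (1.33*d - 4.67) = 1.06*d + 1.91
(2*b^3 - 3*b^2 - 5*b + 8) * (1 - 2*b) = -4*b^4 + 8*b^3 + 7*b^2 - 21*b + 8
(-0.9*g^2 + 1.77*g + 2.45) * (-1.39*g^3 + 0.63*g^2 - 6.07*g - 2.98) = 1.251*g^5 - 3.0273*g^4 + 3.1726*g^3 - 6.5184*g^2 - 20.1461*g - 7.301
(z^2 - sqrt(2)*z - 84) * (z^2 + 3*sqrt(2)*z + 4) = z^4 + 2*sqrt(2)*z^3 - 86*z^2 - 256*sqrt(2)*z - 336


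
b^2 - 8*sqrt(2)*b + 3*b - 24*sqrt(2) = (b + 3)*(b - 8*sqrt(2))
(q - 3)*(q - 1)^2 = q^3 - 5*q^2 + 7*q - 3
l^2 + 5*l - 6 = (l - 1)*(l + 6)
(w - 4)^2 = w^2 - 8*w + 16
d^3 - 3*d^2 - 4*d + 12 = (d - 3)*(d - 2)*(d + 2)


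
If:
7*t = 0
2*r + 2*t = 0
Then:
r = 0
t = 0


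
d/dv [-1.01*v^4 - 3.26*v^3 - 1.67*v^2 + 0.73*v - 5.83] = -4.04*v^3 - 9.78*v^2 - 3.34*v + 0.73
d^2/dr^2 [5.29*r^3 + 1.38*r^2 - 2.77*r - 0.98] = 31.74*r + 2.76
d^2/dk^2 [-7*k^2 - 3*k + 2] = -14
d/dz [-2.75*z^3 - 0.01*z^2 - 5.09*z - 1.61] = -8.25*z^2 - 0.02*z - 5.09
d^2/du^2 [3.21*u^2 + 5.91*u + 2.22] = 6.42000000000000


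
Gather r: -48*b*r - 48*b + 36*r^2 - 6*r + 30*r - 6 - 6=-48*b + 36*r^2 + r*(24 - 48*b) - 12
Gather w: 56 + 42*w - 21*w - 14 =21*w + 42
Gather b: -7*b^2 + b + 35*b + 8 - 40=-7*b^2 + 36*b - 32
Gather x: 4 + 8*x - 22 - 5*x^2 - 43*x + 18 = -5*x^2 - 35*x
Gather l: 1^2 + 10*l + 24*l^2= 24*l^2 + 10*l + 1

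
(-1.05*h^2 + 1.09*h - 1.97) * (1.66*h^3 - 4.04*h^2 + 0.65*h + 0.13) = -1.743*h^5 + 6.0514*h^4 - 8.3563*h^3 + 8.5308*h^2 - 1.1388*h - 0.2561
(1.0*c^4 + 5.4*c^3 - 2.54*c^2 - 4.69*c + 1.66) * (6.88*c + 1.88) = 6.88*c^5 + 39.032*c^4 - 7.3232*c^3 - 37.0424*c^2 + 2.6036*c + 3.1208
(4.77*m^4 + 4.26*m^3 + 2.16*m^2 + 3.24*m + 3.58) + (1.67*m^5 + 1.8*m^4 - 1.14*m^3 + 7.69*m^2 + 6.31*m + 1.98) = 1.67*m^5 + 6.57*m^4 + 3.12*m^3 + 9.85*m^2 + 9.55*m + 5.56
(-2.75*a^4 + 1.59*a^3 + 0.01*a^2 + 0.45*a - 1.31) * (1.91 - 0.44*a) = 1.21*a^5 - 5.9521*a^4 + 3.0325*a^3 - 0.1789*a^2 + 1.4359*a - 2.5021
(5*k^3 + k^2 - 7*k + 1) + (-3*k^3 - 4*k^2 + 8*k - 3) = 2*k^3 - 3*k^2 + k - 2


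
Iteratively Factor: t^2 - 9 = (t - 3)*(t + 3)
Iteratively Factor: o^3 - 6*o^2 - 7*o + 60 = (o + 3)*(o^2 - 9*o + 20) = (o - 5)*(o + 3)*(o - 4)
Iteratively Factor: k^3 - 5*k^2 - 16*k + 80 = (k - 5)*(k^2 - 16) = (k - 5)*(k - 4)*(k + 4)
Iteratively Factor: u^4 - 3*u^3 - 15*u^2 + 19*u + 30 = (u + 3)*(u^3 - 6*u^2 + 3*u + 10) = (u + 1)*(u + 3)*(u^2 - 7*u + 10) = (u - 2)*(u + 1)*(u + 3)*(u - 5)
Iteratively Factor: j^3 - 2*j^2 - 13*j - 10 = (j - 5)*(j^2 + 3*j + 2) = (j - 5)*(j + 2)*(j + 1)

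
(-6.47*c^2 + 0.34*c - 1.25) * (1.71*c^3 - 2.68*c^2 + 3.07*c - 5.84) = -11.0637*c^5 + 17.921*c^4 - 22.9116*c^3 + 42.1786*c^2 - 5.8231*c + 7.3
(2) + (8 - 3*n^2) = 10 - 3*n^2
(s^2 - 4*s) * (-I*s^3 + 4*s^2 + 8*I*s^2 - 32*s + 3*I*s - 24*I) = -I*s^5 + 4*s^4 + 12*I*s^4 - 48*s^3 - 29*I*s^3 + 128*s^2 - 36*I*s^2 + 96*I*s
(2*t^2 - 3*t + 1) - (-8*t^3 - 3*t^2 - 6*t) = 8*t^3 + 5*t^2 + 3*t + 1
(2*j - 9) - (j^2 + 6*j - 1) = -j^2 - 4*j - 8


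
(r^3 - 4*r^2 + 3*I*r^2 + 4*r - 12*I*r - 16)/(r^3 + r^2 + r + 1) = (r^2 + 4*r*(-1 + I) - 16*I)/(r^2 + r*(1 + I) + I)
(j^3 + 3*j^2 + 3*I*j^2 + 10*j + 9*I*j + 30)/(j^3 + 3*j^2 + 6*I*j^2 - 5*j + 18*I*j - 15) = (j - 2*I)/(j + I)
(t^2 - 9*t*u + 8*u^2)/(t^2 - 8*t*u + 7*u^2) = (t - 8*u)/(t - 7*u)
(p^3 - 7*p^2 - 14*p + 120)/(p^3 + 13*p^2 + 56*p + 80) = (p^2 - 11*p + 30)/(p^2 + 9*p + 20)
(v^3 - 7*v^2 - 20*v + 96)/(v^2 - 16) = (v^2 - 11*v + 24)/(v - 4)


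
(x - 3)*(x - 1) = x^2 - 4*x + 3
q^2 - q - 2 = (q - 2)*(q + 1)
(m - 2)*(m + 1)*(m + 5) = m^3 + 4*m^2 - 7*m - 10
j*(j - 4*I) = j^2 - 4*I*j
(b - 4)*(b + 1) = b^2 - 3*b - 4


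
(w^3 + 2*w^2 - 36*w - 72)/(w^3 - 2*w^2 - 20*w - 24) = (w + 6)/(w + 2)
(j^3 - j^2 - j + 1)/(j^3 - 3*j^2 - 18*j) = (-j^3 + j^2 + j - 1)/(j*(-j^2 + 3*j + 18))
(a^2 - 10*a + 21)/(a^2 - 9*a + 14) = (a - 3)/(a - 2)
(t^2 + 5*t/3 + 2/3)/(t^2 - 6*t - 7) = (t + 2/3)/(t - 7)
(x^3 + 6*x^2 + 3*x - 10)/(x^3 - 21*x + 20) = (x + 2)/(x - 4)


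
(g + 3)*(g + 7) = g^2 + 10*g + 21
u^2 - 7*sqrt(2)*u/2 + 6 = (u - 2*sqrt(2))*(u - 3*sqrt(2)/2)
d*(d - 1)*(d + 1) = d^3 - d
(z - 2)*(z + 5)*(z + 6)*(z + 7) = z^4 + 16*z^3 + 71*z^2 - 4*z - 420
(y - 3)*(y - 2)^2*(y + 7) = y^4 - 33*y^2 + 100*y - 84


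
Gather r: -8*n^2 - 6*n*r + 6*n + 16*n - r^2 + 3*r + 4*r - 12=-8*n^2 + 22*n - r^2 + r*(7 - 6*n) - 12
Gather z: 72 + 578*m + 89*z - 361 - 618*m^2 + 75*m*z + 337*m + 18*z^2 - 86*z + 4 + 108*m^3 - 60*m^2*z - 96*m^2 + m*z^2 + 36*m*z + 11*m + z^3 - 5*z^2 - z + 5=108*m^3 - 714*m^2 + 926*m + z^3 + z^2*(m + 13) + z*(-60*m^2 + 111*m + 2) - 280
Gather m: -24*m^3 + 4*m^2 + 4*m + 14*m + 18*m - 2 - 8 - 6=-24*m^3 + 4*m^2 + 36*m - 16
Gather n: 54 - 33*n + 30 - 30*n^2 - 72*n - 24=-30*n^2 - 105*n + 60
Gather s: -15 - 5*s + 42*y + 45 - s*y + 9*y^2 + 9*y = s*(-y - 5) + 9*y^2 + 51*y + 30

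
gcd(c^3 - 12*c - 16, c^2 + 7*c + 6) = 1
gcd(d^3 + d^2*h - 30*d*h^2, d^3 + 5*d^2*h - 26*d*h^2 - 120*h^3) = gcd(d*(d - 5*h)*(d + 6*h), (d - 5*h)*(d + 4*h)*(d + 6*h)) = d^2 + d*h - 30*h^2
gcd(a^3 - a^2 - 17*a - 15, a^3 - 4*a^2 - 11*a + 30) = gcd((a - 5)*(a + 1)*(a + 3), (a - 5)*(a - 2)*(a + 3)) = a^2 - 2*a - 15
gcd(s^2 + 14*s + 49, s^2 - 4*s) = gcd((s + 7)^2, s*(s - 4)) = 1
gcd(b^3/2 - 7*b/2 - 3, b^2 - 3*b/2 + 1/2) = 1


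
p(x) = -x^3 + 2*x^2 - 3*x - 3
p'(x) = -3*x^2 + 4*x - 3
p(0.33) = -3.81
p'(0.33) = -2.01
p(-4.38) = 132.54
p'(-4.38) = -78.07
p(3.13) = -23.46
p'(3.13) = -19.87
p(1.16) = -5.35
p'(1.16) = -2.40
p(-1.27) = 6.08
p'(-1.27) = -12.92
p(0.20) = -3.53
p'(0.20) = -2.32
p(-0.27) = -2.02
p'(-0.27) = -4.30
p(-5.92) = 292.33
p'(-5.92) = -131.82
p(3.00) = -21.00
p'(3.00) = -18.00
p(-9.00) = 915.00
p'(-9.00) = -282.00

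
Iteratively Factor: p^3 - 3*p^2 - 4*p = (p + 1)*(p^2 - 4*p) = p*(p + 1)*(p - 4)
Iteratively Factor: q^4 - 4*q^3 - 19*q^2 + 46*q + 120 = (q + 3)*(q^3 - 7*q^2 + 2*q + 40) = (q + 2)*(q + 3)*(q^2 - 9*q + 20) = (q - 4)*(q + 2)*(q + 3)*(q - 5)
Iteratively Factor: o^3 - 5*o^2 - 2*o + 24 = (o - 4)*(o^2 - o - 6) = (o - 4)*(o - 3)*(o + 2)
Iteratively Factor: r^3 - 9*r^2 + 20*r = (r - 4)*(r^2 - 5*r) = r*(r - 4)*(r - 5)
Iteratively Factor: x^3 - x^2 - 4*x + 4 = (x - 2)*(x^2 + x - 2) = (x - 2)*(x + 2)*(x - 1)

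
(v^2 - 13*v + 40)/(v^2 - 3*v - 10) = (v - 8)/(v + 2)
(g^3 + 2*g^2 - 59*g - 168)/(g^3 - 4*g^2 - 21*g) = (g^2 - g - 56)/(g*(g - 7))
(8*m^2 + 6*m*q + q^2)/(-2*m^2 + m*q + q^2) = (4*m + q)/(-m + q)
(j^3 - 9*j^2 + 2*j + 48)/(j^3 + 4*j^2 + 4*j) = (j^2 - 11*j + 24)/(j*(j + 2))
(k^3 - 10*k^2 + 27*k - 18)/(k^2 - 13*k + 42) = (k^2 - 4*k + 3)/(k - 7)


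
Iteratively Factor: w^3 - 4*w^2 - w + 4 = (w - 1)*(w^2 - 3*w - 4) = (w - 4)*(w - 1)*(w + 1)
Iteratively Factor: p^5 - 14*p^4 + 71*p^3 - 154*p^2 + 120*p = (p - 5)*(p^4 - 9*p^3 + 26*p^2 - 24*p) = (p - 5)*(p - 3)*(p^3 - 6*p^2 + 8*p) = p*(p - 5)*(p - 3)*(p^2 - 6*p + 8) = p*(p - 5)*(p - 4)*(p - 3)*(p - 2)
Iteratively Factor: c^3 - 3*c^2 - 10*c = (c)*(c^2 - 3*c - 10) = c*(c - 5)*(c + 2)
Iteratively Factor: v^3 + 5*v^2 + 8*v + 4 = (v + 2)*(v^2 + 3*v + 2) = (v + 1)*(v + 2)*(v + 2)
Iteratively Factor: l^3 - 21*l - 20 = (l + 4)*(l^2 - 4*l - 5) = (l - 5)*(l + 4)*(l + 1)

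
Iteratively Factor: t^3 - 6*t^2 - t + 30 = (t - 5)*(t^2 - t - 6) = (t - 5)*(t - 3)*(t + 2)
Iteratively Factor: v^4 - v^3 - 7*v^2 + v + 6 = (v - 3)*(v^3 + 2*v^2 - v - 2) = (v - 3)*(v + 1)*(v^2 + v - 2) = (v - 3)*(v - 1)*(v + 1)*(v + 2)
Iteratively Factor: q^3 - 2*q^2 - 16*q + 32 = (q + 4)*(q^2 - 6*q + 8) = (q - 2)*(q + 4)*(q - 4)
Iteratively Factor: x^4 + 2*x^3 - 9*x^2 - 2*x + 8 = (x - 1)*(x^3 + 3*x^2 - 6*x - 8) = (x - 1)*(x + 1)*(x^2 + 2*x - 8) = (x - 2)*(x - 1)*(x + 1)*(x + 4)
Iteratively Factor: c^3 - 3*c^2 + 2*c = (c - 2)*(c^2 - c) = c*(c - 2)*(c - 1)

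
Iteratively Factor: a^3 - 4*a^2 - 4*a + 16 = (a + 2)*(a^2 - 6*a + 8) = (a - 2)*(a + 2)*(a - 4)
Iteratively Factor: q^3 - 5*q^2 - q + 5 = (q - 1)*(q^2 - 4*q - 5) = (q - 5)*(q - 1)*(q + 1)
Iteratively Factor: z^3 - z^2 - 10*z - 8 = (z + 2)*(z^2 - 3*z - 4) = (z + 1)*(z + 2)*(z - 4)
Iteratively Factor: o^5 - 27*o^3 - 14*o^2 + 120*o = (o + 4)*(o^4 - 4*o^3 - 11*o^2 + 30*o) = (o - 2)*(o + 4)*(o^3 - 2*o^2 - 15*o) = (o - 5)*(o - 2)*(o + 4)*(o^2 + 3*o) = (o - 5)*(o - 2)*(o + 3)*(o + 4)*(o)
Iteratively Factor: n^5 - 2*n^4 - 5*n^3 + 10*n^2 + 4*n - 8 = (n + 1)*(n^4 - 3*n^3 - 2*n^2 + 12*n - 8) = (n - 2)*(n + 1)*(n^3 - n^2 - 4*n + 4) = (n - 2)*(n - 1)*(n + 1)*(n^2 - 4) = (n - 2)*(n - 1)*(n + 1)*(n + 2)*(n - 2)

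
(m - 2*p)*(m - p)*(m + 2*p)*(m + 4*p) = m^4 + 3*m^3*p - 8*m^2*p^2 - 12*m*p^3 + 16*p^4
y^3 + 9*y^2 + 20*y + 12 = (y + 1)*(y + 2)*(y + 6)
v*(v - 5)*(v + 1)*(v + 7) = v^4 + 3*v^3 - 33*v^2 - 35*v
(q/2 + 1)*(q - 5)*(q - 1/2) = q^3/2 - 7*q^2/4 - 17*q/4 + 5/2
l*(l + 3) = l^2 + 3*l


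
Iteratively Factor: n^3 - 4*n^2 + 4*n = (n)*(n^2 - 4*n + 4) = n*(n - 2)*(n - 2)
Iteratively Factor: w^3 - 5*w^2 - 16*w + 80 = (w - 4)*(w^2 - w - 20) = (w - 5)*(w - 4)*(w + 4)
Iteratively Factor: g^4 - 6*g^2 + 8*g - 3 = (g + 3)*(g^3 - 3*g^2 + 3*g - 1) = (g - 1)*(g + 3)*(g^2 - 2*g + 1) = (g - 1)^2*(g + 3)*(g - 1)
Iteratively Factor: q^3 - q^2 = (q)*(q^2 - q) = q^2*(q - 1)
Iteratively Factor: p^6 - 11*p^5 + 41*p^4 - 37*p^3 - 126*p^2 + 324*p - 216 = (p + 2)*(p^5 - 13*p^4 + 67*p^3 - 171*p^2 + 216*p - 108) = (p - 3)*(p + 2)*(p^4 - 10*p^3 + 37*p^2 - 60*p + 36) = (p - 3)*(p - 2)*(p + 2)*(p^3 - 8*p^2 + 21*p - 18) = (p - 3)^2*(p - 2)*(p + 2)*(p^2 - 5*p + 6) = (p - 3)^3*(p - 2)*(p + 2)*(p - 2)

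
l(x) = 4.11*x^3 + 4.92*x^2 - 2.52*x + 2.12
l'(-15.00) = 2624.13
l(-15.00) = -12724.33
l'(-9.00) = 907.65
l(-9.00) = -2572.87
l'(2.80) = 121.70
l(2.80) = 123.86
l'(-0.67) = -3.58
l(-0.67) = 4.78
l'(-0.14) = -3.66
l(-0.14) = 2.56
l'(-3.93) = 149.24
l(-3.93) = -161.46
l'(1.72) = 50.88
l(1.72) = 33.25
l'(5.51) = 426.04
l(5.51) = 825.14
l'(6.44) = 572.22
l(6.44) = 1287.68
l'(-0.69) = -3.44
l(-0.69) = 4.85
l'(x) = 12.33*x^2 + 9.84*x - 2.52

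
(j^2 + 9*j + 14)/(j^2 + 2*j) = (j + 7)/j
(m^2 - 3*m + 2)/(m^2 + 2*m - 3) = (m - 2)/(m + 3)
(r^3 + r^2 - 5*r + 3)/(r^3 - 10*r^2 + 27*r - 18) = (r^2 + 2*r - 3)/(r^2 - 9*r + 18)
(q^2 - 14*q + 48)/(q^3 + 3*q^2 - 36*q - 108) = (q - 8)/(q^2 + 9*q + 18)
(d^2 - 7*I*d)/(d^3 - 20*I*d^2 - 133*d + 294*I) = d/(d^2 - 13*I*d - 42)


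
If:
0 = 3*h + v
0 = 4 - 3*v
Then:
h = -4/9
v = 4/3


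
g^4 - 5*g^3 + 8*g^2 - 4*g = g*(g - 2)^2*(g - 1)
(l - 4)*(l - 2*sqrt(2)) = l^2 - 4*l - 2*sqrt(2)*l + 8*sqrt(2)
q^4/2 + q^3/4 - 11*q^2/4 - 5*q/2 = q*(q/2 + 1)*(q - 5/2)*(q + 1)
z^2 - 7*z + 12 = (z - 4)*(z - 3)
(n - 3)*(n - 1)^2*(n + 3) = n^4 - 2*n^3 - 8*n^2 + 18*n - 9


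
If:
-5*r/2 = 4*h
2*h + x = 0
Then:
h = -x/2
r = 4*x/5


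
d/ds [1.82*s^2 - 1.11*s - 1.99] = 3.64*s - 1.11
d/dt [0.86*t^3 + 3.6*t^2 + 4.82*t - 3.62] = 2.58*t^2 + 7.2*t + 4.82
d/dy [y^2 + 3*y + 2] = 2*y + 3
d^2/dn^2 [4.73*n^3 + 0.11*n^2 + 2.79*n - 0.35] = 28.38*n + 0.22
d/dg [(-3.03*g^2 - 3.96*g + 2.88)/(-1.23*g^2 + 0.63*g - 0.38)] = (-6.7797*g^2 + 9.3876*g - 0.3096)/(1.5129*g^4 - 1.5498*g^3 + 1.3317*g^2 - 0.4788*g + 0.1444)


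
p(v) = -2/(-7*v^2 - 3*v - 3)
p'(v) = -2*(14*v + 3)/(-7*v^2 - 3*v - 3)^2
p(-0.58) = 0.55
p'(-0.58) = 0.78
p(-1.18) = 0.22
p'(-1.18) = 0.32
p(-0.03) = 0.69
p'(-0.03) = -0.61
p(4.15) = 0.01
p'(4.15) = -0.01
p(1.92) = 0.06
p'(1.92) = -0.05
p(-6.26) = 0.01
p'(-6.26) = 0.00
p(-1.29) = 0.19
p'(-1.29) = 0.26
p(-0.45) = 0.65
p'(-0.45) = 0.70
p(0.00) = 0.67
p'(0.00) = -0.67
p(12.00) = 0.00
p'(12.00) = 0.00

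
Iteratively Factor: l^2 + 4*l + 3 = (l + 1)*(l + 3)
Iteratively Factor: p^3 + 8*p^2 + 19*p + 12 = (p + 1)*(p^2 + 7*p + 12) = (p + 1)*(p + 4)*(p + 3)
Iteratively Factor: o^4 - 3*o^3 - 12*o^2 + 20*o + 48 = (o - 4)*(o^3 + o^2 - 8*o - 12) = (o - 4)*(o - 3)*(o^2 + 4*o + 4) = (o - 4)*(o - 3)*(o + 2)*(o + 2)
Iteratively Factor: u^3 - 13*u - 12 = (u + 3)*(u^2 - 3*u - 4) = (u - 4)*(u + 3)*(u + 1)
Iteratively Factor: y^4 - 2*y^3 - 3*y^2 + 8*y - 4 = (y + 2)*(y^3 - 4*y^2 + 5*y - 2) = (y - 2)*(y + 2)*(y^2 - 2*y + 1) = (y - 2)*(y - 1)*(y + 2)*(y - 1)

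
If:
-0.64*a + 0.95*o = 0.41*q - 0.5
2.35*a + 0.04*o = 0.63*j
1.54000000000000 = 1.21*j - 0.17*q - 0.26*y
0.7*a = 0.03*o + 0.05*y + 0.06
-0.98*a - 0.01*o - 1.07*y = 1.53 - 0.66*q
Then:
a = -10.94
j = -46.28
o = -86.25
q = -181.55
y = -102.59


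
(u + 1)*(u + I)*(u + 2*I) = u^3 + u^2 + 3*I*u^2 - 2*u + 3*I*u - 2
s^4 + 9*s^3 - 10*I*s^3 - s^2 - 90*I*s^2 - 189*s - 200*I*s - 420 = (s + 4)*(s + 5)*(s - 7*I)*(s - 3*I)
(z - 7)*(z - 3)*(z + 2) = z^3 - 8*z^2 + z + 42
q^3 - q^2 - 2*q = q*(q - 2)*(q + 1)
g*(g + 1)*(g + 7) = g^3 + 8*g^2 + 7*g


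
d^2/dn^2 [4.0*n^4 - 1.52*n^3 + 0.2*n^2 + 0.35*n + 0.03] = 48.0*n^2 - 9.12*n + 0.4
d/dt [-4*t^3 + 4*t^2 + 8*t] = -12*t^2 + 8*t + 8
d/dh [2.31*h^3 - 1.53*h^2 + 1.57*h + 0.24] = 6.93*h^2 - 3.06*h + 1.57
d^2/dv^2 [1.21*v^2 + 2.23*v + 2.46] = 2.42000000000000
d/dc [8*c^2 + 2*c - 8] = 16*c + 2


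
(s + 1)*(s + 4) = s^2 + 5*s + 4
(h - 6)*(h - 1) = h^2 - 7*h + 6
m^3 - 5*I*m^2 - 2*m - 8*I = (m - 4*I)*(m - 2*I)*(m + I)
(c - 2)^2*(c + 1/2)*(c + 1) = c^4 - 5*c^3/2 - 3*c^2/2 + 4*c + 2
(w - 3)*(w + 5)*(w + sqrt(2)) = w^3 + sqrt(2)*w^2 + 2*w^2 - 15*w + 2*sqrt(2)*w - 15*sqrt(2)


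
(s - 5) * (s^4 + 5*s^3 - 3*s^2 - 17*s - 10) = s^5 - 28*s^3 - 2*s^2 + 75*s + 50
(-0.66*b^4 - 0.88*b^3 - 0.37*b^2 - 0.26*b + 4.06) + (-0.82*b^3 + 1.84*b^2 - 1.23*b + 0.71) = -0.66*b^4 - 1.7*b^3 + 1.47*b^2 - 1.49*b + 4.77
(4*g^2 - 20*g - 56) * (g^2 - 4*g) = 4*g^4 - 36*g^3 + 24*g^2 + 224*g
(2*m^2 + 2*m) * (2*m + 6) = 4*m^3 + 16*m^2 + 12*m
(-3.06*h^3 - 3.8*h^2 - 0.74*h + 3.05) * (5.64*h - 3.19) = -17.2584*h^4 - 11.6706*h^3 + 7.9484*h^2 + 19.5626*h - 9.7295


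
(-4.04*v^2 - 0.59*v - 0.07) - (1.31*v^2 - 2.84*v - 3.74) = -5.35*v^2 + 2.25*v + 3.67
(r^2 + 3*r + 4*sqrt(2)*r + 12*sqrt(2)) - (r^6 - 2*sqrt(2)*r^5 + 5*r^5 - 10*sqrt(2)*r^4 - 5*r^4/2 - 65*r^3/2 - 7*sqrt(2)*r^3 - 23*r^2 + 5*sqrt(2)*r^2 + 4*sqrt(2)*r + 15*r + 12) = -r^6 - 5*r^5 + 2*sqrt(2)*r^5 + 5*r^4/2 + 10*sqrt(2)*r^4 + 7*sqrt(2)*r^3 + 65*r^3/2 - 5*sqrt(2)*r^2 + 24*r^2 - 12*r - 12 + 12*sqrt(2)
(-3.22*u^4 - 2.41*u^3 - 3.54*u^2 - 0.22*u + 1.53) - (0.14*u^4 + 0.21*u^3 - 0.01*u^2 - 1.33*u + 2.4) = -3.36*u^4 - 2.62*u^3 - 3.53*u^2 + 1.11*u - 0.87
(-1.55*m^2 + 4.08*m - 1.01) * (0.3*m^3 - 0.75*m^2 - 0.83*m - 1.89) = -0.465*m^5 + 2.3865*m^4 - 2.0765*m^3 + 0.3006*m^2 - 6.8729*m + 1.9089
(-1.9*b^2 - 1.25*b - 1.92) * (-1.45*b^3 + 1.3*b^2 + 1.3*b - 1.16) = 2.755*b^5 - 0.6575*b^4 - 1.311*b^3 - 1.917*b^2 - 1.046*b + 2.2272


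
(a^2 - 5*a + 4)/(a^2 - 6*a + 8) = (a - 1)/(a - 2)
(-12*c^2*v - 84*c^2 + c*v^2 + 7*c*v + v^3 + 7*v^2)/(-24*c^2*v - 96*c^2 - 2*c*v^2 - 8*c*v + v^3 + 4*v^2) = (-3*c*v - 21*c + v^2 + 7*v)/(-6*c*v - 24*c + v^2 + 4*v)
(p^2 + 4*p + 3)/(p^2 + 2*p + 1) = (p + 3)/(p + 1)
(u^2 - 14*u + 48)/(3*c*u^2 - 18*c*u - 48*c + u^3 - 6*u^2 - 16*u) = (u - 6)/(3*c*u + 6*c + u^2 + 2*u)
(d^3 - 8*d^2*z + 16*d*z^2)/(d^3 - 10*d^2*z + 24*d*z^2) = (-d + 4*z)/(-d + 6*z)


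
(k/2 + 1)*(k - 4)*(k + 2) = k^3/2 - 6*k - 8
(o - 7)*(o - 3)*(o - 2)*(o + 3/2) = o^4 - 21*o^3/2 + 23*o^2 + 39*o/2 - 63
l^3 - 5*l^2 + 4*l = l*(l - 4)*(l - 1)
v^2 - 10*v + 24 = (v - 6)*(v - 4)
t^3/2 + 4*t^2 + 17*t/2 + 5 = (t/2 + 1/2)*(t + 2)*(t + 5)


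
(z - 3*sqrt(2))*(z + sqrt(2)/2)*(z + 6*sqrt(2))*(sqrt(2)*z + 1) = sqrt(2)*z^4 + 8*z^3 - 59*sqrt(2)*z^2/2 - 69*z - 18*sqrt(2)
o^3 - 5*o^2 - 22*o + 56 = (o - 7)*(o - 2)*(o + 4)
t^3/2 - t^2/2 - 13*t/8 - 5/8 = (t/2 + 1/2)*(t - 5/2)*(t + 1/2)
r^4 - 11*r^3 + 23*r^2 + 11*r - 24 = (r - 8)*(r - 3)*(r - 1)*(r + 1)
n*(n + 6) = n^2 + 6*n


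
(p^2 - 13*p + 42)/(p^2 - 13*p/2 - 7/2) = 2*(p - 6)/(2*p + 1)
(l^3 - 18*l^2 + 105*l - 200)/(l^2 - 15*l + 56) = (l^2 - 10*l + 25)/(l - 7)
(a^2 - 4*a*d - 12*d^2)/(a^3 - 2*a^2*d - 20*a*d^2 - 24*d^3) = 1/(a + 2*d)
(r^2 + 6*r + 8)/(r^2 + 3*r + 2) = (r + 4)/(r + 1)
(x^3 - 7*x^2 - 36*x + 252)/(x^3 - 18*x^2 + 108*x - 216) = (x^2 - x - 42)/(x^2 - 12*x + 36)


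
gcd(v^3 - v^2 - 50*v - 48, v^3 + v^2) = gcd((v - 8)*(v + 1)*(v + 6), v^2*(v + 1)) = v + 1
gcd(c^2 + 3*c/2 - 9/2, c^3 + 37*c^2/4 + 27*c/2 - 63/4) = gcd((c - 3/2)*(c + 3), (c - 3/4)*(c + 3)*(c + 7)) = c + 3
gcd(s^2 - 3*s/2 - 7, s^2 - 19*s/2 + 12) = 1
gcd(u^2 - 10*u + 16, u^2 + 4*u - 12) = u - 2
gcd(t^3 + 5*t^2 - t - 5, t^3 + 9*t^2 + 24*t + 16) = t + 1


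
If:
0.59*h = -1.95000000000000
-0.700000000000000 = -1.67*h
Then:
No Solution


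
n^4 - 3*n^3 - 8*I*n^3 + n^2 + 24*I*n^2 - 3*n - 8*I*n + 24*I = (n - 3)*(n - 8*I)*(n - I)*(n + I)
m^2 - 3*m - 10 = (m - 5)*(m + 2)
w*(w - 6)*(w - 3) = w^3 - 9*w^2 + 18*w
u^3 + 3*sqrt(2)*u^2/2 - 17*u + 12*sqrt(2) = (u - 3*sqrt(2)/2)*(u - sqrt(2))*(u + 4*sqrt(2))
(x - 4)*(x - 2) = x^2 - 6*x + 8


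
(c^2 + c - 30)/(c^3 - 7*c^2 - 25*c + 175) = (c + 6)/(c^2 - 2*c - 35)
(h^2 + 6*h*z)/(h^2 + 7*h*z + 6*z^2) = h/(h + z)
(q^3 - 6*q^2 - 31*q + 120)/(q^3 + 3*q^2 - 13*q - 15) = (q - 8)/(q + 1)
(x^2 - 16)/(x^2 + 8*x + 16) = (x - 4)/(x + 4)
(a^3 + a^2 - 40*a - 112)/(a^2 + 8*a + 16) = a - 7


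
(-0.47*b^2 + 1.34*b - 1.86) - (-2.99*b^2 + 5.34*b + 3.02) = 2.52*b^2 - 4.0*b - 4.88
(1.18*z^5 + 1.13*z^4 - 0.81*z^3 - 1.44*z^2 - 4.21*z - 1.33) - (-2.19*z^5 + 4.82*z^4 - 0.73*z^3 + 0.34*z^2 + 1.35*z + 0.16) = 3.37*z^5 - 3.69*z^4 - 0.0800000000000001*z^3 - 1.78*z^2 - 5.56*z - 1.49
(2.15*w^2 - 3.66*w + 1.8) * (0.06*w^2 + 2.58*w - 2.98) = 0.129*w^4 + 5.3274*w^3 - 15.7418*w^2 + 15.5508*w - 5.364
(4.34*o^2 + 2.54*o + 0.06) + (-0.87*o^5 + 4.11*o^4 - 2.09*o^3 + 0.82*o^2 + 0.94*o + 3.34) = -0.87*o^5 + 4.11*o^4 - 2.09*o^3 + 5.16*o^2 + 3.48*o + 3.4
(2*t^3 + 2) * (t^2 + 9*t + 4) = 2*t^5 + 18*t^4 + 8*t^3 + 2*t^2 + 18*t + 8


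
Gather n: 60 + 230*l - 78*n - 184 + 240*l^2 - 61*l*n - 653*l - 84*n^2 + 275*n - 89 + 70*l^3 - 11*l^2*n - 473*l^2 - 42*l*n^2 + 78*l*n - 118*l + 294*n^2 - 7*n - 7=70*l^3 - 233*l^2 - 541*l + n^2*(210 - 42*l) + n*(-11*l^2 + 17*l + 190) - 220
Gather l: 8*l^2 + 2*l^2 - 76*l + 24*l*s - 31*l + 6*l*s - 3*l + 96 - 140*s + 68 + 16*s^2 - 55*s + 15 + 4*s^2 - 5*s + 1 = 10*l^2 + l*(30*s - 110) + 20*s^2 - 200*s + 180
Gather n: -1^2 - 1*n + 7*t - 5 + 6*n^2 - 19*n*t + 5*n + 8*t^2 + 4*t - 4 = 6*n^2 + n*(4 - 19*t) + 8*t^2 + 11*t - 10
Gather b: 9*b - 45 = 9*b - 45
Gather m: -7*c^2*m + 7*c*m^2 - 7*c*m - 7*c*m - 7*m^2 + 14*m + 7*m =m^2*(7*c - 7) + m*(-7*c^2 - 14*c + 21)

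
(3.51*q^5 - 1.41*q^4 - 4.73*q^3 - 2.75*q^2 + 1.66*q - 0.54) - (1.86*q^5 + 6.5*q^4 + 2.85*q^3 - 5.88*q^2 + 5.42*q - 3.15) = 1.65*q^5 - 7.91*q^4 - 7.58*q^3 + 3.13*q^2 - 3.76*q + 2.61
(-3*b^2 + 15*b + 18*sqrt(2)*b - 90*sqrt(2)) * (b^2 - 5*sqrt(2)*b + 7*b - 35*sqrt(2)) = -3*b^4 - 6*b^3 + 33*sqrt(2)*b^3 - 75*b^2 + 66*sqrt(2)*b^2 - 1155*sqrt(2)*b - 360*b + 6300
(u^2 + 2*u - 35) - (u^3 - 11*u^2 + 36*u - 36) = -u^3 + 12*u^2 - 34*u + 1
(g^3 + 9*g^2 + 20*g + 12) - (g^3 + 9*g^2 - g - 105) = 21*g + 117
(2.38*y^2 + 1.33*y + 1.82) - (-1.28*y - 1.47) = 2.38*y^2 + 2.61*y + 3.29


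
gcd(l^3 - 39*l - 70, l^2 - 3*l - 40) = l + 5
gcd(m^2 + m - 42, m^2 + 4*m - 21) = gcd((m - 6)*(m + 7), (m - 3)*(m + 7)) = m + 7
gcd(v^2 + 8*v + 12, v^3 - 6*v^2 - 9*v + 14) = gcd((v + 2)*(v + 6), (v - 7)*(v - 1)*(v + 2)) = v + 2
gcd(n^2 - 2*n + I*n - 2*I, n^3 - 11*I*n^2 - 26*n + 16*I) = 1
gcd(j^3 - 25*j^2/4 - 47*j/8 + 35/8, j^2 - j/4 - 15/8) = j + 5/4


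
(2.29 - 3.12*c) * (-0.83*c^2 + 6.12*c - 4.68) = 2.5896*c^3 - 20.9951*c^2 + 28.6164*c - 10.7172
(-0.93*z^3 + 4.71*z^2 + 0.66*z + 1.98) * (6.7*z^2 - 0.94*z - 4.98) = -6.231*z^5 + 32.4312*z^4 + 4.626*z^3 - 10.8102*z^2 - 5.148*z - 9.8604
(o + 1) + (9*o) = 10*o + 1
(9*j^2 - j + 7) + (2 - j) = 9*j^2 - 2*j + 9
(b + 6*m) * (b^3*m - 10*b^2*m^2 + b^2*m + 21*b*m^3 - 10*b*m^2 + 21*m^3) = b^4*m - 4*b^3*m^2 + b^3*m - 39*b^2*m^3 - 4*b^2*m^2 + 126*b*m^4 - 39*b*m^3 + 126*m^4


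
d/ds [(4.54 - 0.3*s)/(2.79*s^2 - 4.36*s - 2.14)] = (0.837*s^2 - 25.3332*s + 20.4364)/(7.7841*s^4 - 24.3288*s^3 + 7.0684*s^2 + 18.6608*s + 4.5796)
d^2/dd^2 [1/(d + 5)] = 2/(d + 5)^3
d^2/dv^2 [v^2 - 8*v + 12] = 2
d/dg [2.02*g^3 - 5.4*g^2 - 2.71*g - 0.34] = 6.06*g^2 - 10.8*g - 2.71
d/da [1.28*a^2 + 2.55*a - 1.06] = 2.56*a + 2.55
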